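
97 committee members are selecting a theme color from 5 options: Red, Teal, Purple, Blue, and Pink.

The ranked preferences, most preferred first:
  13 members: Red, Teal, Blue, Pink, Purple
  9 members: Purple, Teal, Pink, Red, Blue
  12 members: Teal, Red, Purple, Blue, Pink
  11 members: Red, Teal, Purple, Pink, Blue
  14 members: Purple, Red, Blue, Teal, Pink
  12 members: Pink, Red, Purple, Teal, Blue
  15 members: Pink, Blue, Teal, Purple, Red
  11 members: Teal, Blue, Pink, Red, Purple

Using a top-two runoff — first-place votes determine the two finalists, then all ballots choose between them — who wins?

Red

Round 1 first-place votes: Red 24, Teal 23, Purple 23, Blue 0, Pink 27. Pink and Red advance.
Runoff: Pink is ranked above Red on 47 ballots, Red above Pink on 50.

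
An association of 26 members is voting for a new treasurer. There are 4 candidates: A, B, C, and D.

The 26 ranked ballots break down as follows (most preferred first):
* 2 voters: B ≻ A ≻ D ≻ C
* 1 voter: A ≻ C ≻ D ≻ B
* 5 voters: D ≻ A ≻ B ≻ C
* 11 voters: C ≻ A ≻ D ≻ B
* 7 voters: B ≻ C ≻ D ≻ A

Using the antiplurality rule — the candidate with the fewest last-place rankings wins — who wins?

Last-place votes: A 7, B 12, C 7, D 0.

D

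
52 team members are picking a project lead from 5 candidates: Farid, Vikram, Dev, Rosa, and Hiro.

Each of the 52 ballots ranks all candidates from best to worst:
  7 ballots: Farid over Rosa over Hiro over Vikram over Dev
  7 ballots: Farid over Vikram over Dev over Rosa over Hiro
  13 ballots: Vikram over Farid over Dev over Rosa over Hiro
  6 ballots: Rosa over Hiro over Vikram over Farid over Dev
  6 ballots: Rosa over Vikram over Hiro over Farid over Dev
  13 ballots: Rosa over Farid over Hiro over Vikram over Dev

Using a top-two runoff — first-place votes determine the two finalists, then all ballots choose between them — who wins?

Round 1 first-place votes: Farid 14, Vikram 13, Dev 0, Rosa 25, Hiro 0. Rosa and Farid advance.
Runoff: Rosa is ranked above Farid on 25 ballots, Farid above Rosa on 27.

Farid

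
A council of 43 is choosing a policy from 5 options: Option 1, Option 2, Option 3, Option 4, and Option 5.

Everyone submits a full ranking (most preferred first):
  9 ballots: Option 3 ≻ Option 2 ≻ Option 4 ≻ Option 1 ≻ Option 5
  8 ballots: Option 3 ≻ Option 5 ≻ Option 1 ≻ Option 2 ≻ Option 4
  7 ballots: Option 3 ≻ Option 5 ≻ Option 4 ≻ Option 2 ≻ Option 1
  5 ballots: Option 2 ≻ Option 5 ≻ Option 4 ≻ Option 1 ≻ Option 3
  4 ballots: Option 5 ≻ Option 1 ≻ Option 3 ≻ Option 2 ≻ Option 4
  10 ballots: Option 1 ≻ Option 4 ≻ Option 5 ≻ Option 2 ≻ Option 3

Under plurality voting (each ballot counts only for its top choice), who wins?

First-place votes: Option 1 10, Option 2 5, Option 3 24, Option 4 0, Option 5 4.

Option 3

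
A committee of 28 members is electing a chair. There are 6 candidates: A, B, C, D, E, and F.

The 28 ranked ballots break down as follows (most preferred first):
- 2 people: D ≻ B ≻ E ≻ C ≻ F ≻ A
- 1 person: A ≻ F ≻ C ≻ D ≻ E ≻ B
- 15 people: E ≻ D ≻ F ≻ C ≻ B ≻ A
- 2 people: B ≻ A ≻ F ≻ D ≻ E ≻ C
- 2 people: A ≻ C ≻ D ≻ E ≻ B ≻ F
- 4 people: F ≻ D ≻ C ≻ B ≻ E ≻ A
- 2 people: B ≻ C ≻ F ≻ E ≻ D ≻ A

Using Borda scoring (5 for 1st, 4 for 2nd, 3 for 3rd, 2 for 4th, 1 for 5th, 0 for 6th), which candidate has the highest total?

D

A: 2×0 + 1×5 + 15×0 + 2×4 + 2×5 + 4×0 + 2×0 = 23
B: 2×4 + 1×0 + 15×1 + 2×5 + 2×1 + 4×2 + 2×5 = 53
C: 2×2 + 1×3 + 15×2 + 2×0 + 2×4 + 4×3 + 2×4 = 65
D: 2×5 + 1×2 + 15×4 + 2×2 + 2×3 + 4×4 + 2×1 = 100
E: 2×3 + 1×1 + 15×5 + 2×1 + 2×2 + 4×1 + 2×2 = 96
F: 2×1 + 1×4 + 15×3 + 2×3 + 2×0 + 4×5 + 2×3 = 83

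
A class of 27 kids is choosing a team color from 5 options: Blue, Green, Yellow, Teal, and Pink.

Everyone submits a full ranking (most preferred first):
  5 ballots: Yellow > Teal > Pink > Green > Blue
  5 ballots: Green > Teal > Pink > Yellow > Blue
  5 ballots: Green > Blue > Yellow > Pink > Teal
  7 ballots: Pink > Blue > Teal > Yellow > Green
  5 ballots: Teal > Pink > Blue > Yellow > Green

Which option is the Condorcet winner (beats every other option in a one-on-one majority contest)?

Teal vs Blue: 15–12
Teal vs Green: 17–10
Teal vs Yellow: 17–10
Teal vs Pink: 15–12
Teal beats every other option.

Teal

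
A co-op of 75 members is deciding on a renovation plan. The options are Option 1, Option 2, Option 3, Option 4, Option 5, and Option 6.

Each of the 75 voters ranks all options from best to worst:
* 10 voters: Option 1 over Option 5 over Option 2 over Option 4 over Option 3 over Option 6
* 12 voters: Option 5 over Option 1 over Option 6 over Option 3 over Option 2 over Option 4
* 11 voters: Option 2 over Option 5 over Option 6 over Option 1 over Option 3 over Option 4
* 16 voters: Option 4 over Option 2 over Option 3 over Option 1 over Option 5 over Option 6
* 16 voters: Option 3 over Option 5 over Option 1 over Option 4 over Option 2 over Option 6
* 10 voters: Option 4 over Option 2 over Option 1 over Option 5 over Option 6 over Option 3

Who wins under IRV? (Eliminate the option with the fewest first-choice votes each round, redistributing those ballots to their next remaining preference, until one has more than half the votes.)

Round 1: Option 1 10, Option 2 11, Option 3 16, Option 4 26, Option 5 12, Option 6 0. Option 6 eliminated.
Round 2: Option 1 10, Option 2 11, Option 3 16, Option 4 26, Option 5 12. Option 1 eliminated.
Round 3: Option 2 11, Option 3 16, Option 4 26, Option 5 22. Option 2 eliminated.
Round 4: Option 3 16, Option 4 26, Option 5 33. Option 3 eliminated.
Round 5: Option 4 26, Option 5 49. Option 5 has a majority (≥38).

Option 5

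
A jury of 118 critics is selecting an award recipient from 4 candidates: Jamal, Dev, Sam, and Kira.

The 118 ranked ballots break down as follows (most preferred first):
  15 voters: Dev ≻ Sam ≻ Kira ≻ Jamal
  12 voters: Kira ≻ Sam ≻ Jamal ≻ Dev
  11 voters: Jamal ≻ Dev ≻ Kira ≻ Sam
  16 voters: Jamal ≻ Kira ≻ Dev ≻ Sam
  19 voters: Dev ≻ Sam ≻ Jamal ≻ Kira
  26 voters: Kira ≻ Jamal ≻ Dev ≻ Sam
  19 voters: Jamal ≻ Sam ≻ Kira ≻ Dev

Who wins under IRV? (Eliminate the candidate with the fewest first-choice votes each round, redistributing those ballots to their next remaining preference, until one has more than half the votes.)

Jamal

Round 1: Jamal 46, Dev 34, Sam 0, Kira 38. Sam eliminated.
Round 2: Jamal 46, Dev 34, Kira 38. Dev eliminated.
Round 3: Jamal 65, Kira 53. Jamal has a majority (≥60).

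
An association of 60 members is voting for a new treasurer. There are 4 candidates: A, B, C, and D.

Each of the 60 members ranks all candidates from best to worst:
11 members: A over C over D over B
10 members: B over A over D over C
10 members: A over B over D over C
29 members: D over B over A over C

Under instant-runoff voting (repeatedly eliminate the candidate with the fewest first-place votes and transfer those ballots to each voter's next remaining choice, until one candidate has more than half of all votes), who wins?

A

Round 1: A 21, B 10, C 0, D 29. C eliminated.
Round 2: A 21, B 10, D 29. B eliminated.
Round 3: A 31, D 29. A has a majority (≥31).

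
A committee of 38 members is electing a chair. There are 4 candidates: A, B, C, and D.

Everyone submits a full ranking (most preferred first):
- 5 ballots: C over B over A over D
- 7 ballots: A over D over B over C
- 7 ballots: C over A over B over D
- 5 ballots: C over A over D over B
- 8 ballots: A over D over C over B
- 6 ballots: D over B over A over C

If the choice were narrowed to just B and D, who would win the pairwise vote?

B is ranked above D on 12 ballots; D above B on 26.

D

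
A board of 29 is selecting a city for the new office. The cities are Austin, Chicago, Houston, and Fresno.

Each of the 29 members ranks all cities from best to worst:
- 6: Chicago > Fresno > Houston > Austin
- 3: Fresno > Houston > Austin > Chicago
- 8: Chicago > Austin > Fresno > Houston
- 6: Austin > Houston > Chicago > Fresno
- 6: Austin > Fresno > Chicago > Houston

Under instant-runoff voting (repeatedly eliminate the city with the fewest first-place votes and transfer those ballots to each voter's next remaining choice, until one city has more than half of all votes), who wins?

Austin

Round 1: Austin 12, Chicago 14, Houston 0, Fresno 3. Houston eliminated.
Round 2: Austin 12, Chicago 14, Fresno 3. Fresno eliminated.
Round 3: Austin 15, Chicago 14. Austin has a majority (≥15).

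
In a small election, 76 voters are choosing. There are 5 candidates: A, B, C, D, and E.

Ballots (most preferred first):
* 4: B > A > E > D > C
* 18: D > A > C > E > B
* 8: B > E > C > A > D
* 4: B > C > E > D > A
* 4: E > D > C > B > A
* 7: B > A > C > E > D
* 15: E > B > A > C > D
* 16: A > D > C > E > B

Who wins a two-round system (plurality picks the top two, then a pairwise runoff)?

E

Round 1 first-place votes: A 16, B 23, C 0, D 18, E 19. B and E advance.
Runoff: B is ranked above E on 23 ballots, E above B on 53.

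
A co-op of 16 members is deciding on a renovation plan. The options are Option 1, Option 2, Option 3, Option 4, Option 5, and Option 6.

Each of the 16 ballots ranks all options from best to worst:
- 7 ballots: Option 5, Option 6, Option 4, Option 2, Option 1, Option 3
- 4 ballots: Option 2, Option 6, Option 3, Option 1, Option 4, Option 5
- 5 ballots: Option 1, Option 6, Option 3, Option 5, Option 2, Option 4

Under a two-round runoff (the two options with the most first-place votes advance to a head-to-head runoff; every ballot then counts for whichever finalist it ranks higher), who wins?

Option 1

Round 1 first-place votes: Option 1 5, Option 2 4, Option 3 0, Option 4 0, Option 5 7, Option 6 0. Option 5 and Option 1 advance.
Runoff: Option 5 is ranked above Option 1 on 7 ballots, Option 1 above Option 5 on 9.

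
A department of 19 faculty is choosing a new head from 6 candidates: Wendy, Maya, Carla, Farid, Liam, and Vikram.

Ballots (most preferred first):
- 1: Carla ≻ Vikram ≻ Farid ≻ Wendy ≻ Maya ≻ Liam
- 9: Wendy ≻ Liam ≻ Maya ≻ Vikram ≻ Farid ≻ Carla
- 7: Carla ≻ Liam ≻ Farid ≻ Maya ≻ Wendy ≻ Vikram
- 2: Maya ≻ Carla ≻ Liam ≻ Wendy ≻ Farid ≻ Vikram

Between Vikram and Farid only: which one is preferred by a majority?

Vikram

Vikram is ranked above Farid on 10 ballots; Farid above Vikram on 9.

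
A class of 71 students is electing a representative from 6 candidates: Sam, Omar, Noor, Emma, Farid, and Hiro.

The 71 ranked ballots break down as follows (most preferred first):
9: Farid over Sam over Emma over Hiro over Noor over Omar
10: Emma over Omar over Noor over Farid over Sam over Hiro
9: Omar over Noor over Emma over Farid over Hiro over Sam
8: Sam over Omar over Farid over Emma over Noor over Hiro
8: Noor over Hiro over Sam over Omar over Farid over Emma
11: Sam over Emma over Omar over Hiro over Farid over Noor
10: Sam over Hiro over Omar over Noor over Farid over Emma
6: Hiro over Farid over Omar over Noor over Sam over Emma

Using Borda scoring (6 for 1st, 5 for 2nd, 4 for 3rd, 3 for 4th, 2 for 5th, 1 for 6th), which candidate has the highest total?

Sam

Sam: 9×5 + 10×2 + 9×1 + 8×6 + 8×4 + 11×6 + 10×6 + 6×2 = 292
Omar: 9×1 + 10×5 + 9×6 + 8×5 + 8×3 + 11×4 + 10×4 + 6×4 = 285
Noor: 9×2 + 10×4 + 9×5 + 8×2 + 8×6 + 11×1 + 10×3 + 6×3 = 226
Emma: 9×4 + 10×6 + 9×4 + 8×3 + 8×1 + 11×5 + 10×1 + 6×1 = 235
Farid: 9×6 + 10×3 + 9×3 + 8×4 + 8×2 + 11×2 + 10×2 + 6×5 = 231
Hiro: 9×3 + 10×1 + 9×2 + 8×1 + 8×5 + 11×3 + 10×5 + 6×6 = 222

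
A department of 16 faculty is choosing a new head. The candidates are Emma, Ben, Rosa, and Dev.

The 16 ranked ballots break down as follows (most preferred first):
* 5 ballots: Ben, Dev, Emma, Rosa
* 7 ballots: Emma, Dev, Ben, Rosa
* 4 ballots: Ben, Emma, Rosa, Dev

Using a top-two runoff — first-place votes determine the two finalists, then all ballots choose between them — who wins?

Ben

Round 1 first-place votes: Emma 7, Ben 9, Rosa 0, Dev 0. Ben and Emma advance.
Runoff: Ben is ranked above Emma on 9 ballots, Emma above Ben on 7.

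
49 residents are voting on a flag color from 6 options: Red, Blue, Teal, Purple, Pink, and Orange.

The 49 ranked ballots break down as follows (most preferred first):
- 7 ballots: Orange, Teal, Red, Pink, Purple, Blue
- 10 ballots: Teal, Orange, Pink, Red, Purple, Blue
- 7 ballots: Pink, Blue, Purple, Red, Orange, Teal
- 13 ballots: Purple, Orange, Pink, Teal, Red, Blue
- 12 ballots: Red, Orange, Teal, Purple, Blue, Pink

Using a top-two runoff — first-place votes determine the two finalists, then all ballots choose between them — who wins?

Round 1 first-place votes: Red 12, Blue 0, Teal 10, Purple 13, Pink 7, Orange 7. Purple and Red advance.
Runoff: Purple is ranked above Red on 20 ballots, Red above Purple on 29.

Red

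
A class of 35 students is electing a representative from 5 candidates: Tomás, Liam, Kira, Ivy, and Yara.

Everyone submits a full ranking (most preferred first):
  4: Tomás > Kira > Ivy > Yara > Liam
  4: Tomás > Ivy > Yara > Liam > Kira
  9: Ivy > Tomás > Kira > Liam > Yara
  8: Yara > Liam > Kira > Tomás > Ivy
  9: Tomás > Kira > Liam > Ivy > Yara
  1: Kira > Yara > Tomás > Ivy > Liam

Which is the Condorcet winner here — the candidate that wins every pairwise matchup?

Tomás

Tomás vs Liam: 27–8
Tomás vs Kira: 26–9
Tomás vs Ivy: 26–9
Tomás vs Yara: 26–9
Tomás beats every other candidate.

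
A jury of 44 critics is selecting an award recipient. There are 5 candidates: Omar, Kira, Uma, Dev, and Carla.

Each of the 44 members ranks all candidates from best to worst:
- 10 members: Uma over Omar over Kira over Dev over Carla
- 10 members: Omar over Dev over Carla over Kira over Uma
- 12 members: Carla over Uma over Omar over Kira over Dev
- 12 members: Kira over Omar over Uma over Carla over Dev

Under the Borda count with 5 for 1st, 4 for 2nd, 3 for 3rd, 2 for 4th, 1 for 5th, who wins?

Omar

Omar: 10×4 + 10×5 + 12×3 + 12×4 = 174
Kira: 10×3 + 10×2 + 12×2 + 12×5 = 134
Uma: 10×5 + 10×1 + 12×4 + 12×3 = 144
Dev: 10×2 + 10×4 + 12×1 + 12×1 = 84
Carla: 10×1 + 10×3 + 12×5 + 12×2 = 124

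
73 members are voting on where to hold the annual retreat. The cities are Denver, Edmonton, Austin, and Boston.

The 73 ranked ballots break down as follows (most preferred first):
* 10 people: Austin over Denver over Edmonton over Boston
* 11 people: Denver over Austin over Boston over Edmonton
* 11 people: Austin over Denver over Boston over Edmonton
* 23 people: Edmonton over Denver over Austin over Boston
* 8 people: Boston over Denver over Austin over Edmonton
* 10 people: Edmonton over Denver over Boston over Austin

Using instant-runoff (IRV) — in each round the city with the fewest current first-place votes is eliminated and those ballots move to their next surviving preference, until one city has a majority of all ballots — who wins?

Austin

Round 1: Denver 11, Edmonton 33, Austin 21, Boston 8. Boston eliminated.
Round 2: Denver 19, Edmonton 33, Austin 21. Denver eliminated.
Round 3: Edmonton 33, Austin 40. Austin has a majority (≥37).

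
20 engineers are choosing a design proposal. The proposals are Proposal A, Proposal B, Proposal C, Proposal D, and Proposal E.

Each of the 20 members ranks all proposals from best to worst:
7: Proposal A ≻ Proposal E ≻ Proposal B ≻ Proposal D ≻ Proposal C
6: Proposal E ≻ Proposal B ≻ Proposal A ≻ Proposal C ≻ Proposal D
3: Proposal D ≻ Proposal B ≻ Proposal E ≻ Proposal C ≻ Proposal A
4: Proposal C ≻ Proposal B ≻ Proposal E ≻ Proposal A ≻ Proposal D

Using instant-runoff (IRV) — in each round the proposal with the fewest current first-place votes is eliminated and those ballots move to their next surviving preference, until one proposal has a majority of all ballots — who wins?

Round 1: Proposal A 7, Proposal B 0, Proposal C 4, Proposal D 3, Proposal E 6. Proposal B eliminated.
Round 2: Proposal A 7, Proposal C 4, Proposal D 3, Proposal E 6. Proposal D eliminated.
Round 3: Proposal A 7, Proposal C 4, Proposal E 9. Proposal C eliminated.
Round 4: Proposal A 7, Proposal E 13. Proposal E has a majority (≥11).

Proposal E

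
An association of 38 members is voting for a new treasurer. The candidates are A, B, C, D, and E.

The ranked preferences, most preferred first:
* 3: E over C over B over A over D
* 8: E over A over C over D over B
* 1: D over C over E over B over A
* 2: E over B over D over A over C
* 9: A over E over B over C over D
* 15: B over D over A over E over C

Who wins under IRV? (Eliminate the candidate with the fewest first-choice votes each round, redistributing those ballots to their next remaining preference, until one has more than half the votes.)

E

Round 1: A 9, B 15, C 0, D 1, E 13. C eliminated.
Round 2: A 9, B 15, D 1, E 13. D eliminated.
Round 3: A 9, B 15, E 14. A eliminated.
Round 4: B 15, E 23. E has a majority (≥20).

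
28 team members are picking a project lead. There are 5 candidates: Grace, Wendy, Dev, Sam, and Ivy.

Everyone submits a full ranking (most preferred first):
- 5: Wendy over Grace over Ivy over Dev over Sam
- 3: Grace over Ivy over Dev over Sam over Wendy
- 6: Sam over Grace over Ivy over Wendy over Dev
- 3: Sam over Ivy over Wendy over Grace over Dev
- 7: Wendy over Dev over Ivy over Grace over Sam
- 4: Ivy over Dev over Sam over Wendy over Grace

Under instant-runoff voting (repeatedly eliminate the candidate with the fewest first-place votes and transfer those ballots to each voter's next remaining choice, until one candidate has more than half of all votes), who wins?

Sam

Round 1: Grace 3, Wendy 12, Dev 0, Sam 9, Ivy 4. Dev eliminated.
Round 2: Grace 3, Wendy 12, Sam 9, Ivy 4. Grace eliminated.
Round 3: Wendy 12, Sam 9, Ivy 7. Ivy eliminated.
Round 4: Wendy 12, Sam 16. Sam has a majority (≥15).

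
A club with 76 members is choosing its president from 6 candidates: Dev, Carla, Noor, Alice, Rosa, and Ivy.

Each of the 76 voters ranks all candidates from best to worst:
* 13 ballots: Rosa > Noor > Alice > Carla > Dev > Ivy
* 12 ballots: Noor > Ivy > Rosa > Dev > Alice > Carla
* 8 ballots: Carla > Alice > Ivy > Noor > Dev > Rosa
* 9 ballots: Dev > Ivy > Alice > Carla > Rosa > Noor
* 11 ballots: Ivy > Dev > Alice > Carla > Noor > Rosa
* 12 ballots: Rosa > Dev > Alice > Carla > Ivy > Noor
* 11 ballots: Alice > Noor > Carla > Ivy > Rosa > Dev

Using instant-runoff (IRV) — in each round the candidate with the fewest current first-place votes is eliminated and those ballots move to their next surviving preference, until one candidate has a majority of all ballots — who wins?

Round 1: Dev 9, Carla 8, Noor 12, Alice 11, Rosa 25, Ivy 11. Carla eliminated.
Round 2: Dev 9, Noor 12, Alice 19, Rosa 25, Ivy 11. Dev eliminated.
Round 3: Noor 12, Alice 19, Rosa 25, Ivy 20. Noor eliminated.
Round 4: Alice 19, Rosa 25, Ivy 32. Alice eliminated.
Round 5: Rosa 25, Ivy 51. Ivy has a majority (≥39).

Ivy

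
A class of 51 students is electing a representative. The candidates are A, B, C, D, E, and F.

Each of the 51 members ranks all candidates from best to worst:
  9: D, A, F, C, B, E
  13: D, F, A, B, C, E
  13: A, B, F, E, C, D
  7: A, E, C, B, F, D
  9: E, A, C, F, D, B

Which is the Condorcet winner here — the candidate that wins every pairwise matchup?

A vs B: 51–0
A vs C: 51–0
A vs D: 29–22
A vs E: 42–9
A vs F: 38–13
A beats every other candidate.

A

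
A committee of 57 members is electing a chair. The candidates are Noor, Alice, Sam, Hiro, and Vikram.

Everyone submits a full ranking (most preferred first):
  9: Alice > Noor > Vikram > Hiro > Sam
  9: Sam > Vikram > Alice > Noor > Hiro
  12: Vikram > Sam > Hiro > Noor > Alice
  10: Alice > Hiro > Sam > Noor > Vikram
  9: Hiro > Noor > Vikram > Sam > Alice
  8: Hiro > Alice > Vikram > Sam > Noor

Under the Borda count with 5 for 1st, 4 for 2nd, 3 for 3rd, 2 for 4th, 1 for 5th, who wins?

Hiro

Noor: 9×4 + 9×2 + 12×2 + 10×2 + 9×4 + 8×1 = 142
Alice: 9×5 + 9×3 + 12×1 + 10×5 + 9×1 + 8×4 = 175
Sam: 9×1 + 9×5 + 12×4 + 10×3 + 9×2 + 8×2 = 166
Hiro: 9×2 + 9×1 + 12×3 + 10×4 + 9×5 + 8×5 = 188
Vikram: 9×3 + 9×4 + 12×5 + 10×1 + 9×3 + 8×3 = 184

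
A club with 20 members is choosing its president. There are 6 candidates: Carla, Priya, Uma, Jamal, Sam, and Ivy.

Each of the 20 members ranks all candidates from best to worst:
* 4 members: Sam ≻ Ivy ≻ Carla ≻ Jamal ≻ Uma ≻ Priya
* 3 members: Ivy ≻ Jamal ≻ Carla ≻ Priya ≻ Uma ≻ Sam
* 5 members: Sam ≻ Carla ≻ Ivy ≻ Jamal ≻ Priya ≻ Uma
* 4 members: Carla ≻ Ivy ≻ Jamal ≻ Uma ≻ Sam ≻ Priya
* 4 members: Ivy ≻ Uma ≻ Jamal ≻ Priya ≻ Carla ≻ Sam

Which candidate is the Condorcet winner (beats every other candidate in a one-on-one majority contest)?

Ivy vs Carla: 11–9
Ivy vs Priya: 20–0
Ivy vs Uma: 20–0
Ivy vs Jamal: 20–0
Ivy vs Sam: 11–9
Ivy beats every other candidate.

Ivy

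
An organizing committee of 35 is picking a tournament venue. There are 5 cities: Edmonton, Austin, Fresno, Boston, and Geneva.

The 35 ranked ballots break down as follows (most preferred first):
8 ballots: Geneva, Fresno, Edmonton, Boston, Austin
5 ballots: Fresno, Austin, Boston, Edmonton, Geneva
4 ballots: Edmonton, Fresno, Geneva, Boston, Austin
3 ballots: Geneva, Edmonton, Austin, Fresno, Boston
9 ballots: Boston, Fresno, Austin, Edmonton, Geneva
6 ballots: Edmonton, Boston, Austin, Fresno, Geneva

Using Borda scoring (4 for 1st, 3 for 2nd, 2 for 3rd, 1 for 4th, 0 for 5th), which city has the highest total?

Edmonton: 8×2 + 5×1 + 4×4 + 3×3 + 9×1 + 6×4 = 79
Austin: 8×0 + 5×3 + 4×0 + 3×2 + 9×2 + 6×2 = 51
Fresno: 8×3 + 5×4 + 4×3 + 3×1 + 9×3 + 6×1 = 92
Boston: 8×1 + 5×2 + 4×1 + 3×0 + 9×4 + 6×3 = 76
Geneva: 8×4 + 5×0 + 4×2 + 3×4 + 9×0 + 6×0 = 52

Fresno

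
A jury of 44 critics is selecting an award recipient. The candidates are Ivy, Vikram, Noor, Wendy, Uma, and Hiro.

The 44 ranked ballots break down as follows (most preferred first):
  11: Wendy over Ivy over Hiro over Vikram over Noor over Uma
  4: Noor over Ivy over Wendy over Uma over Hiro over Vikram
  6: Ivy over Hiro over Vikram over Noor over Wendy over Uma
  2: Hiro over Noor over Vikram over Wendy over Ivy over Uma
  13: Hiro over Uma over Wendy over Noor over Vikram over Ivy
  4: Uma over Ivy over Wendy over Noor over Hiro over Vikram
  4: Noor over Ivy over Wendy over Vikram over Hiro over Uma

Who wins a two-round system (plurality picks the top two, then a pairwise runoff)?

Wendy

Round 1 first-place votes: Ivy 6, Vikram 0, Noor 8, Wendy 11, Uma 4, Hiro 15. Hiro and Wendy advance.
Runoff: Hiro is ranked above Wendy on 21 ballots, Wendy above Hiro on 23.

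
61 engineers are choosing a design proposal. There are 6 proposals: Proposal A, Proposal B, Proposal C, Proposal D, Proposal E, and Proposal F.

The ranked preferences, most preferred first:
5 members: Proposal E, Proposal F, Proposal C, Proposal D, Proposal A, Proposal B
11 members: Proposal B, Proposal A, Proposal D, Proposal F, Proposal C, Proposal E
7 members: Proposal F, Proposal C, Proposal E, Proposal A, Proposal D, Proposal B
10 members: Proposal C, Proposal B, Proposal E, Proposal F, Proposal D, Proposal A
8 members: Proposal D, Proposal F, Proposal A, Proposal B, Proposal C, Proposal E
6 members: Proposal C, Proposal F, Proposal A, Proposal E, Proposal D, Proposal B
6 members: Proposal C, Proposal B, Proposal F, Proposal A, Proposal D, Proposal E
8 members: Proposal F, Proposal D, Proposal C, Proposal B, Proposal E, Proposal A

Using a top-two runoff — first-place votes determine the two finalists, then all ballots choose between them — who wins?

Proposal F

Round 1 first-place votes: Proposal A 0, Proposal B 11, Proposal C 22, Proposal D 8, Proposal E 5, Proposal F 15. Proposal C and Proposal F advance.
Runoff: Proposal C is ranked above Proposal F on 22 ballots, Proposal F above Proposal C on 39.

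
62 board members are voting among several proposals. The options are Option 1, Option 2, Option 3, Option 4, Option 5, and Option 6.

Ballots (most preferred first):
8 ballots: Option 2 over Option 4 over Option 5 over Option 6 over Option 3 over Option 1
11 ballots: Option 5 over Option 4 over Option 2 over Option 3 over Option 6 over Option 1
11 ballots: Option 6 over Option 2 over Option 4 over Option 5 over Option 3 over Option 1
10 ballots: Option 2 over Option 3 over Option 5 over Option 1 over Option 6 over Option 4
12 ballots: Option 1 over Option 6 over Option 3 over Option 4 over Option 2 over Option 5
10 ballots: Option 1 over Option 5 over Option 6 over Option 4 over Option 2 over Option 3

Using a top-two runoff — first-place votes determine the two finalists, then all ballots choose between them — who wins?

Option 2

Round 1 first-place votes: Option 1 22, Option 2 18, Option 3 0, Option 4 0, Option 5 11, Option 6 11. Option 1 and Option 2 advance.
Runoff: Option 1 is ranked above Option 2 on 22 ballots, Option 2 above Option 1 on 40.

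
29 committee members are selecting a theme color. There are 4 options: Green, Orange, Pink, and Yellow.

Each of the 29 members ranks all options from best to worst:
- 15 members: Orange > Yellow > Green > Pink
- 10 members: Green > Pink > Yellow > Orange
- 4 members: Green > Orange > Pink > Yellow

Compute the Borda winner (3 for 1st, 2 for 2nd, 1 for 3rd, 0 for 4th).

Green: 15×1 + 10×3 + 4×3 = 57
Orange: 15×3 + 10×0 + 4×2 = 53
Pink: 15×0 + 10×2 + 4×1 = 24
Yellow: 15×2 + 10×1 + 4×0 = 40

Green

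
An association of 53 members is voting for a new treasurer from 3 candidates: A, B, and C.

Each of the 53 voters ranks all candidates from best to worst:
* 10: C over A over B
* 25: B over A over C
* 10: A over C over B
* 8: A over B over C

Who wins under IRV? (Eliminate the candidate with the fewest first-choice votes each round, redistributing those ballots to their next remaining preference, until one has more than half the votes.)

Round 1: A 18, B 25, C 10. C eliminated.
Round 2: A 28, B 25. A has a majority (≥27).

A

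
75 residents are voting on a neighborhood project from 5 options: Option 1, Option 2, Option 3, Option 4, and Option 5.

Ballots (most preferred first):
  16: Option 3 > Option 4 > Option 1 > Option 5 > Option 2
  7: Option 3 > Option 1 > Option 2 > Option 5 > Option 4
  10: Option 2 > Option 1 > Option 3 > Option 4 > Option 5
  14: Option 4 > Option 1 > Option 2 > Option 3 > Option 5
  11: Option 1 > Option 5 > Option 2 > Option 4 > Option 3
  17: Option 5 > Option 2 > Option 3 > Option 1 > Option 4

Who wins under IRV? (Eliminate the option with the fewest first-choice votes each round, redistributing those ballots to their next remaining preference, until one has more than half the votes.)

Option 3

Round 1: Option 1 11, Option 2 10, Option 3 23, Option 4 14, Option 5 17. Option 2 eliminated.
Round 2: Option 1 21, Option 3 23, Option 4 14, Option 5 17. Option 4 eliminated.
Round 3: Option 1 35, Option 3 23, Option 5 17. Option 5 eliminated.
Round 4: Option 1 35, Option 3 40. Option 3 has a majority (≥38).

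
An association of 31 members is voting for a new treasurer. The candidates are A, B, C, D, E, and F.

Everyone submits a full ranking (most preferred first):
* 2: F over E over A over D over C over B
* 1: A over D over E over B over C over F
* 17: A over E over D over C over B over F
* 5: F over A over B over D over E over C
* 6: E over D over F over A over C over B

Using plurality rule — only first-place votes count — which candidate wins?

First-place votes: A 18, B 0, C 0, D 0, E 6, F 7.

A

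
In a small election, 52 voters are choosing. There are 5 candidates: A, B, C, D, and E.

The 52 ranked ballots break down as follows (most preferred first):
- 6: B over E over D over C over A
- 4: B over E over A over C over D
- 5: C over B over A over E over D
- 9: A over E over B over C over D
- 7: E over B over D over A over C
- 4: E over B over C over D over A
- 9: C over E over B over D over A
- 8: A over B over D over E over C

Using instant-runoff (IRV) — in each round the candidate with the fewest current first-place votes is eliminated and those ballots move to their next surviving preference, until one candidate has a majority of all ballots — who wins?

E

Round 1: A 17, B 10, C 14, D 0, E 11. D eliminated.
Round 2: A 17, B 10, C 14, E 11. B eliminated.
Round 3: A 17, C 14, E 21. C eliminated.
Round 4: A 22, E 30. E has a majority (≥27).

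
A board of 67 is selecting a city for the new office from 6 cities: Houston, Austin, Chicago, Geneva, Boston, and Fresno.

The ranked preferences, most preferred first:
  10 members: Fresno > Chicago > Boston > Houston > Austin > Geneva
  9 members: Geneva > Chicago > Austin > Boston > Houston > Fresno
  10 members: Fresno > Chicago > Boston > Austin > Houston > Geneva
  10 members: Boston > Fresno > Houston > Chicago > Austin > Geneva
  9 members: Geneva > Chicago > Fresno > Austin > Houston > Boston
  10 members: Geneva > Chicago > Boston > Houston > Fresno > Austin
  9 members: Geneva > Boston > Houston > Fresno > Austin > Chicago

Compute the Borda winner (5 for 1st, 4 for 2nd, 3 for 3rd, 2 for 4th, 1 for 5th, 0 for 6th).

Houston: 10×2 + 9×1 + 10×1 + 10×3 + 9×1 + 10×2 + 9×3 = 125
Austin: 10×1 + 9×3 + 10×2 + 10×1 + 9×2 + 10×0 + 9×1 = 94
Chicago: 10×4 + 9×4 + 10×4 + 10×2 + 9×4 + 10×4 + 9×0 = 212
Geneva: 10×0 + 9×5 + 10×0 + 10×0 + 9×5 + 10×5 + 9×5 = 185
Boston: 10×3 + 9×2 + 10×3 + 10×5 + 9×0 + 10×3 + 9×4 = 194
Fresno: 10×5 + 9×0 + 10×5 + 10×4 + 9×3 + 10×1 + 9×2 = 195

Chicago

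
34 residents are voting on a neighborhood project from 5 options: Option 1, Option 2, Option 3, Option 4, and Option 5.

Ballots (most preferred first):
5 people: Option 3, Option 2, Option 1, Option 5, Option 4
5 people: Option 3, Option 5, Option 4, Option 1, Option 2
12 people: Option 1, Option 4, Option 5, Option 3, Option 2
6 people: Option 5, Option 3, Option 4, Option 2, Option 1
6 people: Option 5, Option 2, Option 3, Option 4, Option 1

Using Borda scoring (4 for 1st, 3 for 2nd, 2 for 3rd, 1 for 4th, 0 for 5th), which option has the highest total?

Option 1: 5×2 + 5×1 + 12×4 + 6×0 + 6×0 = 63
Option 2: 5×3 + 5×0 + 12×0 + 6×1 + 6×3 = 39
Option 3: 5×4 + 5×4 + 12×1 + 6×3 + 6×2 = 82
Option 4: 5×0 + 5×2 + 12×3 + 6×2 + 6×1 = 64
Option 5: 5×1 + 5×3 + 12×2 + 6×4 + 6×4 = 92

Option 5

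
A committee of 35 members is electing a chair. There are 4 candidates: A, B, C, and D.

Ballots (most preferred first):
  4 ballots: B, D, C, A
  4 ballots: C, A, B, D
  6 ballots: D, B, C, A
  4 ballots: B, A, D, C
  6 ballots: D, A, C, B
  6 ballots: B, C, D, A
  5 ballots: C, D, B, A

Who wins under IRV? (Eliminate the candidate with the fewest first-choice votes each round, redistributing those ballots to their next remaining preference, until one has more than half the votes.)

Round 1: A 0, B 14, C 9, D 12. A eliminated.
Round 2: B 14, C 9, D 12. C eliminated.
Round 3: B 18, D 17. B has a majority (≥18).

B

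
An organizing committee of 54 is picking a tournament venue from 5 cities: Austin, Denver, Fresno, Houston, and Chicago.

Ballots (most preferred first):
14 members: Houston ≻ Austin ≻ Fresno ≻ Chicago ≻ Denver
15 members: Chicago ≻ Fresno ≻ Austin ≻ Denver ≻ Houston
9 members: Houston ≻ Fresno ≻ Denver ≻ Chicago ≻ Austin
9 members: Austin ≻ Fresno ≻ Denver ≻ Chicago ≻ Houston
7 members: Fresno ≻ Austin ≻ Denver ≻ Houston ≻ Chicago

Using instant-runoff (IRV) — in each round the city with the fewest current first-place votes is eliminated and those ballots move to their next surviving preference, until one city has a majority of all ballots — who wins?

Austin

Round 1: Austin 9, Denver 0, Fresno 7, Houston 23, Chicago 15. Denver eliminated.
Round 2: Austin 9, Fresno 7, Houston 23, Chicago 15. Fresno eliminated.
Round 3: Austin 16, Houston 23, Chicago 15. Chicago eliminated.
Round 4: Austin 31, Houston 23. Austin has a majority (≥28).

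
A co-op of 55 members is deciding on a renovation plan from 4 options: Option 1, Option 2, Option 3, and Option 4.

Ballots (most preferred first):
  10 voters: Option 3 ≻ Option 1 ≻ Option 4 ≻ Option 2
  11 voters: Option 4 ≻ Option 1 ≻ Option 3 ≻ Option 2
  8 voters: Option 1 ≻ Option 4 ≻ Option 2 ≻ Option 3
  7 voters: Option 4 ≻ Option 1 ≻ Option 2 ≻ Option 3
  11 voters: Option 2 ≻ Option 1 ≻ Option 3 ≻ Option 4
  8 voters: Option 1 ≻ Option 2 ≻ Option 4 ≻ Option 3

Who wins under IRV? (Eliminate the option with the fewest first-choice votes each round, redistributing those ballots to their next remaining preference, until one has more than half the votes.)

Round 1: Option 1 16, Option 2 11, Option 3 10, Option 4 18. Option 3 eliminated.
Round 2: Option 1 26, Option 2 11, Option 4 18. Option 2 eliminated.
Round 3: Option 1 37, Option 4 18. Option 1 has a majority (≥28).

Option 1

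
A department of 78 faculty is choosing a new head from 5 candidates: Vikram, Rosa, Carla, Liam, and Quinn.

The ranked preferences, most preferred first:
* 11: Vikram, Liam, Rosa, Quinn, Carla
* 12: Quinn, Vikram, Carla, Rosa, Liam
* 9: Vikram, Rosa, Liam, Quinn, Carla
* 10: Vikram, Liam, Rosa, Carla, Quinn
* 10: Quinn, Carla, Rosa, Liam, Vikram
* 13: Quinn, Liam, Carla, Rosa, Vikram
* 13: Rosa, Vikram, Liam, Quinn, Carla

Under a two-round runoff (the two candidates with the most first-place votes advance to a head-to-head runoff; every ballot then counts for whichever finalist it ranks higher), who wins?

Vikram

Round 1 first-place votes: Vikram 30, Rosa 13, Carla 0, Liam 0, Quinn 35. Quinn and Vikram advance.
Runoff: Quinn is ranked above Vikram on 35 ballots, Vikram above Quinn on 43.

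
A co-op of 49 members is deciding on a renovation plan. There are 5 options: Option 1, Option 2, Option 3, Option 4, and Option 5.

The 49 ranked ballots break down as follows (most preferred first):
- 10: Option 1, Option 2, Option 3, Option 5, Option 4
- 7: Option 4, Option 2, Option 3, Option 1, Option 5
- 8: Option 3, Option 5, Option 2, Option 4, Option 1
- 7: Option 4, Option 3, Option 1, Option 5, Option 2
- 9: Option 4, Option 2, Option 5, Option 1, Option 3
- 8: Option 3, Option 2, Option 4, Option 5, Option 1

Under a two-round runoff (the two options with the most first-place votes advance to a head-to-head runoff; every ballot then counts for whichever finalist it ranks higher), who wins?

Option 3

Round 1 first-place votes: Option 1 10, Option 2 0, Option 3 16, Option 4 23, Option 5 0. Option 4 and Option 3 advance.
Runoff: Option 4 is ranked above Option 3 on 23 ballots, Option 3 above Option 4 on 26.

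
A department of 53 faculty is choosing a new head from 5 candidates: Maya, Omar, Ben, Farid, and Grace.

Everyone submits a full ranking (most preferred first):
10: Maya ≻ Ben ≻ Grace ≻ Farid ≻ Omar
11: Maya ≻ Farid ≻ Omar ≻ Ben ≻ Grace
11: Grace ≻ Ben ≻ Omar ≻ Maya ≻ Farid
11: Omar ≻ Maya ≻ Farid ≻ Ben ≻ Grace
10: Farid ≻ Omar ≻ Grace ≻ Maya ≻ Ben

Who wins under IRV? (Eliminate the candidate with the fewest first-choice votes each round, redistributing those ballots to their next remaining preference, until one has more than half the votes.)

Omar

Round 1: Maya 21, Omar 11, Ben 0, Farid 10, Grace 11. Ben eliminated.
Round 2: Maya 21, Omar 11, Farid 10, Grace 11. Farid eliminated.
Round 3: Maya 21, Omar 21, Grace 11. Grace eliminated.
Round 4: Maya 21, Omar 32. Omar has a majority (≥27).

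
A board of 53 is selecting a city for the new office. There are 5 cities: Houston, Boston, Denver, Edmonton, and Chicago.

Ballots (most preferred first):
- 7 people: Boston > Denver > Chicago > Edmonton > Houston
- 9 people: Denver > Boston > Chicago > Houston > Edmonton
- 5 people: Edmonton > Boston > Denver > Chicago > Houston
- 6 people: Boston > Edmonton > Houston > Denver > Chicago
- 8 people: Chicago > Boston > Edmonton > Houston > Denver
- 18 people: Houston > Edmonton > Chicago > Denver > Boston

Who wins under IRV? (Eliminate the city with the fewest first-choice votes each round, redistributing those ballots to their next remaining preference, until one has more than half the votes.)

Round 1: Houston 18, Boston 13, Denver 9, Edmonton 5, Chicago 8. Edmonton eliminated.
Round 2: Houston 18, Boston 18, Denver 9, Chicago 8. Chicago eliminated.
Round 3: Houston 18, Boston 26, Denver 9. Denver eliminated.
Round 4: Houston 18, Boston 35. Boston has a majority (≥27).

Boston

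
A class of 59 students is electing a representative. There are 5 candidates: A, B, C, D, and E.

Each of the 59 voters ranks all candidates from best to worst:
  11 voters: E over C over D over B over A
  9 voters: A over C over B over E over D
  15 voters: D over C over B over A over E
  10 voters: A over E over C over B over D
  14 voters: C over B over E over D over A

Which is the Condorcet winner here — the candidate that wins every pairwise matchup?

C vs A: 40–19
C vs B: 59–0
C vs D: 44–15
C vs E: 38–21
C beats every other candidate.

C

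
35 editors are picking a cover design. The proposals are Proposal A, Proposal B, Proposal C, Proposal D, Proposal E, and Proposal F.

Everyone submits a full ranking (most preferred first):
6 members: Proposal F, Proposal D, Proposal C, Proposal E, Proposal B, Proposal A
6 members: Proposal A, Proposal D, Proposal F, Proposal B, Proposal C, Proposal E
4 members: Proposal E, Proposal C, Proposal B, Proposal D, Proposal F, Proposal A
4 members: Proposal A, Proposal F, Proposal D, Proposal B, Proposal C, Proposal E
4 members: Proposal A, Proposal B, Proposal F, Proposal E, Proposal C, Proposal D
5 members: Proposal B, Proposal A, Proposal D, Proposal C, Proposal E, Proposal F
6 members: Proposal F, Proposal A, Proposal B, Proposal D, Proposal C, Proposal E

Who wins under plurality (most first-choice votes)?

Proposal A

First-place votes: Proposal A 14, Proposal B 5, Proposal C 0, Proposal D 0, Proposal E 4, Proposal F 12.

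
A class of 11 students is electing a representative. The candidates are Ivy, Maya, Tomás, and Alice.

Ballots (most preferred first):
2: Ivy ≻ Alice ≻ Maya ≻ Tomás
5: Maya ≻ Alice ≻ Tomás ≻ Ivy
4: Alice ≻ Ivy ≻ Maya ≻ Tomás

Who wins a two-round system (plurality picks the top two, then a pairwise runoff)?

Round 1 first-place votes: Ivy 2, Maya 5, Tomás 0, Alice 4. Maya and Alice advance.
Runoff: Maya is ranked above Alice on 5 ballots, Alice above Maya on 6.

Alice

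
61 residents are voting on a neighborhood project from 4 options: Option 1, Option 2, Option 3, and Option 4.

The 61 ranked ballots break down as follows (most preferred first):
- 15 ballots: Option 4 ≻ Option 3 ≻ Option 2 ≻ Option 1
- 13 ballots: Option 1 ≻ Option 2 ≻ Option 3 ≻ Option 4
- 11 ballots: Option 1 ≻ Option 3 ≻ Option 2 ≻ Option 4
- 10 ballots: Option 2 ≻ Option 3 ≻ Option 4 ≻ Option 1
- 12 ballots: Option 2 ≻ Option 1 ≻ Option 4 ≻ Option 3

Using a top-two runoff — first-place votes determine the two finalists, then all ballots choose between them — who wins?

Option 2

Round 1 first-place votes: Option 1 24, Option 2 22, Option 3 0, Option 4 15. Option 1 and Option 2 advance.
Runoff: Option 1 is ranked above Option 2 on 24 ballots, Option 2 above Option 1 on 37.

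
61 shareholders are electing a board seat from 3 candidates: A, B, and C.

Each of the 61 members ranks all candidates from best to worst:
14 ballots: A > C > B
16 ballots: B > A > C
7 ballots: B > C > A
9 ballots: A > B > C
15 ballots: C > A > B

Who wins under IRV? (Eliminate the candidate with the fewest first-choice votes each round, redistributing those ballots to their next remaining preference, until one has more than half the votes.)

Round 1: A 23, B 23, C 15. C eliminated.
Round 2: A 38, B 23. A has a majority (≥31).

A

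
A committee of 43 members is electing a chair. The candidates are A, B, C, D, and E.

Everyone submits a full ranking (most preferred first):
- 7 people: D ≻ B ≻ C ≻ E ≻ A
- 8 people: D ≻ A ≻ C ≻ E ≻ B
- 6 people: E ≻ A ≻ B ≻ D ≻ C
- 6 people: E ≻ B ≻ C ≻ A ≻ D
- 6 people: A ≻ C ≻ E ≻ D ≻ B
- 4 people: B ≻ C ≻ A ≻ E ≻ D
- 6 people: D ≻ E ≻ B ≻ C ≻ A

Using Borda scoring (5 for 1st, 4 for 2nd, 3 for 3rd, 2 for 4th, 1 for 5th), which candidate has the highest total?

E

A: 7×1 + 8×4 + 6×4 + 6×2 + 6×5 + 4×3 + 6×1 = 123
B: 7×4 + 8×1 + 6×3 + 6×4 + 6×1 + 4×5 + 6×3 = 122
C: 7×3 + 8×3 + 6×1 + 6×3 + 6×4 + 4×4 + 6×2 = 121
D: 7×5 + 8×5 + 6×2 + 6×1 + 6×2 + 4×1 + 6×5 = 139
E: 7×2 + 8×2 + 6×5 + 6×5 + 6×3 + 4×2 + 6×4 = 140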